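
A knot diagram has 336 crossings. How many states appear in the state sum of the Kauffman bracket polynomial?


Each crossing contributes 2 choices (A-smoothing or B-smoothing).
Total states = 2^336 = 139984046386112763159840142535527767382602843577165595931249318810236991948760059086304843329475444736

139984046386112763159840142535527767382602843577165595931249318810236991948760059086304843329475444736


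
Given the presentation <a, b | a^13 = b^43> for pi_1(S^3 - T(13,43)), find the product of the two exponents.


The relation is a^13 = b^43.
Product of exponents = 13 * 43
= 559

559


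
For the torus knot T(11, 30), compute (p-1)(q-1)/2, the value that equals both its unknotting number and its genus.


For a torus knot T(p,q), both the unknotting number and genus equal (p-1)(q-1)/2.
= (11-1)(30-1)/2
= 10*29/2
= 290/2 = 145

145


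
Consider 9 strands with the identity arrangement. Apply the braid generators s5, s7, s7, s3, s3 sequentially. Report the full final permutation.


Starting with identity [1, 2, 3, 4, 5, 6, 7, 8, 9].
Apply generators in sequence:
  After s5: [1, 2, 3, 4, 6, 5, 7, 8, 9]
  After s7: [1, 2, 3, 4, 6, 5, 8, 7, 9]
  After s7: [1, 2, 3, 4, 6, 5, 7, 8, 9]
  After s3: [1, 2, 4, 3, 6, 5, 7, 8, 9]
  After s3: [1, 2, 3, 4, 6, 5, 7, 8, 9]
Final permutation: [1, 2, 3, 4, 6, 5, 7, 8, 9]

[1, 2, 3, 4, 6, 5, 7, 8, 9]


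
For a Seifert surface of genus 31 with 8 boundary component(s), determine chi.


chi = 2 - 2g - b
= 2 - 2*31 - 8
= 2 - 62 - 8 = -68

-68


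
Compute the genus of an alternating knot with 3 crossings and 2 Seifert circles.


For alternating knots, g = (c - s + 1)/2.
= (3 - 2 + 1)/2
= 2/2 = 1

1


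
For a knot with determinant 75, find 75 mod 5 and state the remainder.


Step 1: A knot is p-colorable if and only if p divides its determinant.
Step 2: Compute 75 mod 5.
75 = 15 * 5 + 0
Step 3: 75 mod 5 = 0
Step 4: The knot is 5-colorable: yes

0


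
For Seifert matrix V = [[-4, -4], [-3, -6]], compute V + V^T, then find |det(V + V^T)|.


Step 1: Form V + V^T where V = [[-4, -4], [-3, -6]]
  V^T = [[-4, -3], [-4, -6]]
  V + V^T = [[-8, -7], [-7, -12]]
Step 2: det(V + V^T) = (-8)*(-12) - (-7)*(-7)
  = 96 - 49 = 47
Step 3: Knot determinant = |det(V + V^T)| = |47| = 47

47


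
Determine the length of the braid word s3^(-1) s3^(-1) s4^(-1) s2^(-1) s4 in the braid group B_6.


The word length counts the number of generators (including inverses).
Listing each generator: s3^(-1), s3^(-1), s4^(-1), s2^(-1), s4
There are 5 generators in this braid word.

5


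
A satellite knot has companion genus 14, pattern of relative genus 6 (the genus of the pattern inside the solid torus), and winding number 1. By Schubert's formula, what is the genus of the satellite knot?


Schubert: g(satellite) = g_rel(pattern) + |winding| * g(companion),
where g_rel(pattern) is the genus of the pattern relative to the solid torus.
= 6 + 1 * 14
= 6 + 14 = 20

20


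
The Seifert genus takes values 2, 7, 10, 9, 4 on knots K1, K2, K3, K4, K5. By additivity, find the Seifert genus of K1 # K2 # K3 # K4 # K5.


The Seifert genus is additive under connected sum.
Seifert genus(K1 # K2 # K3 # K4 # K5) = (2) + (7) + (10) + (9) + (4)
= 32

32


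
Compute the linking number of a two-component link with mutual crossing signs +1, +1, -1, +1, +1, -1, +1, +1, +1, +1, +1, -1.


Step 1: Count positive crossings: 9
Step 2: Count negative crossings: 3
Step 3: Sum of signs = 9 - 3 = 6
Step 4: Linking number = sum/2 = 6/2 = 3

3


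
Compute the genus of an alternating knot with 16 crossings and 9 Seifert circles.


For alternating knots, g = (c - s + 1)/2.
= (16 - 9 + 1)/2
= 8/2 = 4

4


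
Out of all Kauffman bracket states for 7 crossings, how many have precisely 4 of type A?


We choose which 4 of 7 crossings get A-smoothings.
C(7, 4) = 7! / (4! * 3!)
= 35

35


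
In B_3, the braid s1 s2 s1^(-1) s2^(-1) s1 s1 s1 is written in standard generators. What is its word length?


The word length counts the number of generators (including inverses).
Listing each generator: s1, s2, s1^(-1), s2^(-1), s1, s1, s1
There are 7 generators in this braid word.

7


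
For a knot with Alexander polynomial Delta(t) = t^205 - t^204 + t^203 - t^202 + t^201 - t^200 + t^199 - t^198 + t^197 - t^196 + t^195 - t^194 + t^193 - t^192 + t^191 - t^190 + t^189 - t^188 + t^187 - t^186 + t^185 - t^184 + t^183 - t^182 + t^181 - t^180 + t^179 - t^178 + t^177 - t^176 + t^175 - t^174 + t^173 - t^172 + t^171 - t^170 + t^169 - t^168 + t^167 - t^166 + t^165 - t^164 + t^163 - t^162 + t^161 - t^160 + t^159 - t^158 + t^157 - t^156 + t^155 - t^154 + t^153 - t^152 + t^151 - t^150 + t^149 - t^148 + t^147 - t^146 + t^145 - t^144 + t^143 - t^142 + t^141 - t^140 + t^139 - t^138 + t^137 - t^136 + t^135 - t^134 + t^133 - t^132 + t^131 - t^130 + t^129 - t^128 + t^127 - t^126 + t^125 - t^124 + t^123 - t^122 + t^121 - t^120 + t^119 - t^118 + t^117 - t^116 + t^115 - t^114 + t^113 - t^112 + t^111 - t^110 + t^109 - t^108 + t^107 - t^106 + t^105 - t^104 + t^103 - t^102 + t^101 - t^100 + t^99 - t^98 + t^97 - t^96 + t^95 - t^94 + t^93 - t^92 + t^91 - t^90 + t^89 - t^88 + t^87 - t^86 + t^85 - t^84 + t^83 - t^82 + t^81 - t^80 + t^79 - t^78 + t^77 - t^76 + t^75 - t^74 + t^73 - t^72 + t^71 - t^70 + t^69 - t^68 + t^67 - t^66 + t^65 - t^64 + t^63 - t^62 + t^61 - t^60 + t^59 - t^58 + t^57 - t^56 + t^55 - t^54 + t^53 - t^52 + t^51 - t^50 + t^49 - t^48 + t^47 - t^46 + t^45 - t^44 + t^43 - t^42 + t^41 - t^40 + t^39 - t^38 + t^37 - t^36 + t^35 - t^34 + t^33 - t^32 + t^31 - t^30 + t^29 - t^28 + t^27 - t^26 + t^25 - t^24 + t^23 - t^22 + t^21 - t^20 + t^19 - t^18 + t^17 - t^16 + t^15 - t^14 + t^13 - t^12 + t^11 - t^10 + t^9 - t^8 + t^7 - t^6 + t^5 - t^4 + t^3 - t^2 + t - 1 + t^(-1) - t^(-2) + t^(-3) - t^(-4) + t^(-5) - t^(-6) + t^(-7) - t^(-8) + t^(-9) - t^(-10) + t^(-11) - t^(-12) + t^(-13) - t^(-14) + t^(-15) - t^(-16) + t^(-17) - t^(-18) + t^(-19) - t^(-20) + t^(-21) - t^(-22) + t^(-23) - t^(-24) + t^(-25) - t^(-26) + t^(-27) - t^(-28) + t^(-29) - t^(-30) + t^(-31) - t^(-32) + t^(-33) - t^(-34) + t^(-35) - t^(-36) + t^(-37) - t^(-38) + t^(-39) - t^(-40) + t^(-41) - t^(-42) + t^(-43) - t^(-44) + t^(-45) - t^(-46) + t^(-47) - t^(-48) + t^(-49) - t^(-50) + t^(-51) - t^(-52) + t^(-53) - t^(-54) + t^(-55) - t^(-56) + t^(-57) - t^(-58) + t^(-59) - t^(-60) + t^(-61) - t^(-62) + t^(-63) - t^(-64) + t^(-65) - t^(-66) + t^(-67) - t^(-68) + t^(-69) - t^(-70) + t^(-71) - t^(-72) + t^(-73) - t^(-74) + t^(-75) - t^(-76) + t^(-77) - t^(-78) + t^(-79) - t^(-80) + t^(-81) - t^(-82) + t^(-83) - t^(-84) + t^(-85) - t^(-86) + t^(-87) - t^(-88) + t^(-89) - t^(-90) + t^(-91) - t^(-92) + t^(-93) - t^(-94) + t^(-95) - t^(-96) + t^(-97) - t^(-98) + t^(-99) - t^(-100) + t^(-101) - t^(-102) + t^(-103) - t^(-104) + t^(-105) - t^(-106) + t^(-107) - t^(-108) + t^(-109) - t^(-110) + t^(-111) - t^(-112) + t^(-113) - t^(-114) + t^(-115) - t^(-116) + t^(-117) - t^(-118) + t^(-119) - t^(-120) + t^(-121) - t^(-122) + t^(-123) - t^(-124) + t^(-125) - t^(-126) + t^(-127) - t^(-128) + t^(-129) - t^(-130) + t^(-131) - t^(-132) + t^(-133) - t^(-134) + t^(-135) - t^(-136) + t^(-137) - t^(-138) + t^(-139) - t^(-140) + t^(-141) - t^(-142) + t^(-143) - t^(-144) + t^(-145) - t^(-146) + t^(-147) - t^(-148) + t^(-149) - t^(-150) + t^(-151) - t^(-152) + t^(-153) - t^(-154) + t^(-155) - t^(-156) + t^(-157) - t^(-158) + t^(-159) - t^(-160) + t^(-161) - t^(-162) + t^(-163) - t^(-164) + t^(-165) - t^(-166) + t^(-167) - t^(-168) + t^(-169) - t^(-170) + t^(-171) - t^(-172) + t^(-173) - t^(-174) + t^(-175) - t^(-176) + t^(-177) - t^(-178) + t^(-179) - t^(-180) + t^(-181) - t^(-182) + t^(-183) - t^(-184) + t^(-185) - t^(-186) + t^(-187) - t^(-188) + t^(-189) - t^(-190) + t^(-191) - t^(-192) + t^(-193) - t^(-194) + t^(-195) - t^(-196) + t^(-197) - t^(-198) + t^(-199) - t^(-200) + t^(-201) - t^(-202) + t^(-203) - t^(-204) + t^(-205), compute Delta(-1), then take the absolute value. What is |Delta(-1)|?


Step 1: The polynomial has 411 terms with alternating signs, exponents from 205 down to -205.
Step 2: Substitute t = -1. The i-th term has coefficient (-1)^i and exponent (m-i),
  so its value is (-1)^i * (-1)^(m-i) = (-1)^m = -1 for every i.
Step 3: All 411 terms equal -1, so Delta(-1) = 411 * (-1) = -411
Step 4: |Delta(-1)| = 411

411


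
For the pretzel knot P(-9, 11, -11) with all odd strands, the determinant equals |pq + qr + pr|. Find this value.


Step 1: Compute pq + qr + pr.
pq = (-9)*11 = -99
qr = 11*(-11) = -121
pr = (-9)*(-11) = 99
pq + qr + pr = -99 + (-121) + 99 = -121
Step 2: Take absolute value.
det(P(-9,11,-11)) = |-121| = 121

121


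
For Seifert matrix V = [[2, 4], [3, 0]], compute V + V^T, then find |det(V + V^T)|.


Step 1: Form V + V^T where V = [[2, 4], [3, 0]]
  V^T = [[2, 3], [4, 0]]
  V + V^T = [[4, 7], [7, 0]]
Step 2: det(V + V^T) = 4*0 - 7*7
  = 0 - 49 = -49
Step 3: Knot determinant = |det(V + V^T)| = |-49| = 49

49


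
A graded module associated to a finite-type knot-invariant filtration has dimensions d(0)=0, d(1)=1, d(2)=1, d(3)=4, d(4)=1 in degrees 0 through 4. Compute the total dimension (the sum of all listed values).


Total dimension = d(0) + d(1) + ... + d(4)
= 0 + 1 + 1 + 4 + 1
= 7

7


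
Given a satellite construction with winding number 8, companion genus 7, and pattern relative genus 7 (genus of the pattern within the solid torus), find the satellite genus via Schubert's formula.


Schubert: g(satellite) = g_rel(pattern) + |winding| * g(companion),
where g_rel(pattern) is the genus of the pattern relative to the solid torus.
= 7 + 8 * 7
= 7 + 56 = 63

63


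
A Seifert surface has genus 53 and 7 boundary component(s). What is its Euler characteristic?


chi = 2 - 2g - b
= 2 - 2*53 - 7
= 2 - 106 - 7 = -111

-111


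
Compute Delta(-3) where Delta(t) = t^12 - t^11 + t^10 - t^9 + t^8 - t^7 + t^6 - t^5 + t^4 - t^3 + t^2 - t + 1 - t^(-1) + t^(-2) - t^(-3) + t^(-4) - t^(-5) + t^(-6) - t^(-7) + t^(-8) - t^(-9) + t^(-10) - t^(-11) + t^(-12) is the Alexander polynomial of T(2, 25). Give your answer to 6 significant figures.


Substituting t = -3 into Delta(t) = t^12 - t^11 + t^10 - t^9 + t^8 - t^7 + t^6 - t^5 + t^4 - t^3 + t^2 - t + 1 - t^(-1) + t^(-2) - t^(-3) + t^(-4) - t^(-5) + t^(-6) - t^(-7) + t^(-8) - t^(-9) + t^(-10) - t^(-11) + t^(-12):
Term values: (531441) + (177147) + (59049) + (19683) + (6561) + (2187) + (729) + (243) + (81) + (27) + (9) + (3) + (1) + (0.333333) + (0.111111) + (0.037037) + (0.0123457) + (0.00411523) + (0.00137174) + (0.000457247) + (0.000152416) + (5.08053e-05) + (1.69351e-05) + (5.64503e-06) + (1.88168e-06)
Sum = 797161.5
Rounded to 6 significant figures: 797161

797161


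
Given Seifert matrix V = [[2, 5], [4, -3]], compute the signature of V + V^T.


Step 1: V + V^T = [[4, 9], [9, -6]]
Step 2: trace = -2, det = -105
Step 3: Discriminant = (-2)^2 - 4*(-105) = 424
Step 4: Eigenvalues: 9.29563, -11.2956
Step 5: Signature = (# positive eigenvalues) - (# negative eigenvalues) = 0

0


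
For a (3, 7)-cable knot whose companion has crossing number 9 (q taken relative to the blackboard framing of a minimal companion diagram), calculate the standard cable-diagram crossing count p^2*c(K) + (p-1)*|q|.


Step 1: Each of the c(K) crossings of the companion diagram becomes p*p = p^2 crossings among the p parallel strands, and each of the |q| twists s_1 s_2 ... s_(p-1) adds (p-1) crossings.
  Crossings = p^2 * c(K) + (p-1)*|q|
Step 2: = 3^2 * 9 + (3-1)*7
Step 3: = 9*9 + 2*7
Step 4: = 81 + 14 = 95

95


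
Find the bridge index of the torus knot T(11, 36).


The bridge number of T(p,q) is min(p,q).
min(11, 36) = 11

11


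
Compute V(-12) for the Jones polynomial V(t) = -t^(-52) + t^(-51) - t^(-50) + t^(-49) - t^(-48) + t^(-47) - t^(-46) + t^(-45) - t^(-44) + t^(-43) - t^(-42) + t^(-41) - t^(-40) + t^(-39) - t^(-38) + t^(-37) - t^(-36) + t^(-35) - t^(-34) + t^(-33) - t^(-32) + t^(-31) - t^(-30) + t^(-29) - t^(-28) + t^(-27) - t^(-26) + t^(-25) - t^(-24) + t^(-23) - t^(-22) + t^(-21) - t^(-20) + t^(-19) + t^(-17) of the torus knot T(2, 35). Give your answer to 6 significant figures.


Substituting t = -12 into V(t) = -t^(-52) + t^(-51) - t^(-50) + t^(-49) - t^(-48) + t^(-47) - t^(-46) + t^(-45) - t^(-44) + t^(-43) - t^(-42) + t^(-41) - t^(-40) + t^(-39) - t^(-38) + t^(-37) - t^(-36) + t^(-35) - t^(-34) + t^(-33) - t^(-32) + t^(-31) - t^(-30) + t^(-29) - t^(-28) + t^(-27) - t^(-26) + t^(-25) - t^(-24) + t^(-23) - t^(-22) + t^(-21) - t^(-20) + t^(-19) + t^(-17):
  (-)t^(-52) = -7.63089e-57
  (+)t^(-51) = -9.15707e-56
  (-)t^(-50) = -1.09885e-54
  (+)t^(-49) = -1.31862e-53
  (-)t^(-48) = -1.58234e-52
  (+)t^(-47) = -1.89881e-51
  (-)t^(-46) = -2.27857e-50
  (+)t^(-45) = -2.73429e-49
  (-)t^(-44) = -3.28114e-48
  (+)t^(-43) = -3.93737e-47
  (-)t^(-42) = -4.72485e-46
  (+)t^(-41) = -5.66982e-45
  (-)t^(-40) = -6.80378e-44
  (+)t^(-39) = -8.16453e-43
  (-)t^(-38) = -9.79744e-42
  (+)t^(-37) = -1.17569e-40
  (-)t^(-36) = -1.41083e-39
  (+)t^(-35) = -1.693e-38
  (-)t^(-34) = -2.0316e-37
  (+)t^(-33) = -2.43792e-36
  (-)t^(-32) = -2.9255e-35
  (+)t^(-31) = -3.5106e-34
  (-)t^(-30) = -4.21272e-33
  (+)t^(-29) = -5.05526e-32
  (-)t^(-28) = -6.06632e-31
  (+)t^(-27) = -7.27958e-30
  (-)t^(-26) = -8.7355e-29
  (+)t^(-25) = -1.04826e-27
  (-)t^(-24) = -1.25791e-26
  (+)t^(-23) = -1.50949e-25
  (-)t^(-22) = -1.81139e-24
  (+)t^(-21) = -2.17367e-23
  (-)t^(-20) = -2.60841e-22
  (+)t^(-19) = -3.13009e-21
  (+)t^(-17) = -4.50732e-19
Sum = (-7.63089e-57) + (-9.15707e-56) + (-1.09885e-54) + (-1.31862e-53) + (-1.58234e-52) + (-1.89881e-51) + (-2.27857e-50) + (-2.73429e-49) + (-3.28114e-48) + (-3.93737e-47) + (-4.72485e-46) + (-5.66982e-45) + (-6.80378e-44) + (-8.16453e-43) + (-9.79744e-42) + (-1.17569e-40) + (-1.41083e-39) + (-1.693e-38) + (-2.0316e-37) + (-2.43792e-36) + (-2.9255e-35) + (-3.5106e-34) + (-4.21272e-33) + (-5.05526e-32) + (-6.06632e-31) + (-7.27958e-30) + (-8.7355e-29) + (-1.04826e-27) + (-1.25791e-26) + (-1.50949e-25) + (-1.81139e-24) + (-2.17367e-23) + (-2.60841e-22) + (-3.13009e-21) + (-4.50732e-19)
= -4.541470808e-19
Rounded to 6 significant figures: -4.54147e-19

-4.54147e-19


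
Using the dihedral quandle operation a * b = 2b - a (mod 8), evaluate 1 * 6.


1 * 6 = 2*6 - 1 mod 8
= 12 - 1 mod 8
= 11 mod 8 = 3

3


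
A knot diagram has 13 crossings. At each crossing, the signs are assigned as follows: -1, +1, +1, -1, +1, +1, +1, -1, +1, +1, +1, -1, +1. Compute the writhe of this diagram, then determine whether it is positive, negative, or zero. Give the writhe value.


Step 1: Count positive crossings (+1).
Positive crossings: 9
Step 2: Count negative crossings (-1).
Negative crossings: 4
Step 3: Writhe = (positive) - (negative)
w = 9 - 4 = 5
Step 4: |w| = 5, and w is positive

5


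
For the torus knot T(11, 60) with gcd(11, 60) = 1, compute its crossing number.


For a torus knot T(p, q) with gcd(p,q)=1,
the crossing number is min(p*(q-1), q*(p-1)).
p*(q-1) = 11*59 = 649
q*(p-1) = 60*10 = 600
min(649, 600) = 600

600


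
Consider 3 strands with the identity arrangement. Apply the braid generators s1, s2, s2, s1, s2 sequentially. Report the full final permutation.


Starting with identity [1, 2, 3].
Apply generators in sequence:
  After s1: [2, 1, 3]
  After s2: [2, 3, 1]
  After s2: [2, 1, 3]
  After s1: [1, 2, 3]
  After s2: [1, 3, 2]
Final permutation: [1, 3, 2]

[1, 3, 2]


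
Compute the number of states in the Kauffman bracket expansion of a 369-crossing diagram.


Each crossing contributes 2 choices (A-smoothing or B-smoothing).
Total states = 2^369 = 1202453802380202612679414065556140558016349465041059773802132977424491020858679523053413887173001575952350707712

1202453802380202612679414065556140558016349465041059773802132977424491020858679523053413887173001575952350707712


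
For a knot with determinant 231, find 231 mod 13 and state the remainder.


Step 1: A knot is p-colorable if and only if p divides its determinant.
Step 2: Compute 231 mod 13.
231 = 17 * 13 + 10
Step 3: 231 mod 13 = 10
Step 4: The knot is 13-colorable: no

10


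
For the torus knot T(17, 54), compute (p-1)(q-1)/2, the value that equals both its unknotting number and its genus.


For a torus knot T(p,q), both the unknotting number and genus equal (p-1)(q-1)/2.
= (17-1)(54-1)/2
= 16*53/2
= 848/2 = 424

424


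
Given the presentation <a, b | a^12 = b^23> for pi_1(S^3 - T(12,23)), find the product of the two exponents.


The relation is a^12 = b^23.
Product of exponents = 12 * 23
= 276

276


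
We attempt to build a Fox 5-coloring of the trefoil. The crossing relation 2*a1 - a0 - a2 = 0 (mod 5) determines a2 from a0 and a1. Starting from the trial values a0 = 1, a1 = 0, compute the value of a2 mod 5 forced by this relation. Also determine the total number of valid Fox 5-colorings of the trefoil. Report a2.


Step 1: Apply the given crossing relation 2*a1 - a0 - a2 = 0 (mod 5).
  a2 = 2*a1 - a0 mod 5
  a2 = 2*0 - 1 mod 5
  a2 = 0 - 1 mod 5
  a2 = -1 mod 5 = 4
Step 2: The trefoil has determinant 3.
  Number of Fox p-colorings (p prime) is p^2 if p = 3, else p.
  Since 5 does not divide 3, only trivial (constant) colorings exist.
  (So the trial a0 = 1, a1 = 0 with a0 != a1 does NOT extend to a valid coloring of the whole trefoil: the other two crossing relations require 3*(a1 - a0) = 0 (mod 5), which fails.)
  Total colorings = 5
Step 3: a2 = 4, total Fox 5-colorings = 5

4


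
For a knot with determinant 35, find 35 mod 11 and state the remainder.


Step 1: A knot is p-colorable if and only if p divides its determinant.
Step 2: Compute 35 mod 11.
35 = 3 * 11 + 2
Step 3: 35 mod 11 = 2
Step 4: The knot is 11-colorable: no

2


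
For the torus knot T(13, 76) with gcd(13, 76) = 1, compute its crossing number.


For a torus knot T(p, q) with gcd(p,q)=1,
the crossing number is min(p*(q-1), q*(p-1)).
p*(q-1) = 13*75 = 975
q*(p-1) = 76*12 = 912
min(975, 912) = 912

912


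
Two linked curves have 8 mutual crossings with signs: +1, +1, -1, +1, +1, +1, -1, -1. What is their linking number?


Step 1: Count positive crossings: 5
Step 2: Count negative crossings: 3
Step 3: Sum of signs = 5 - 3 = 2
Step 4: Linking number = sum/2 = 2/2 = 1

1


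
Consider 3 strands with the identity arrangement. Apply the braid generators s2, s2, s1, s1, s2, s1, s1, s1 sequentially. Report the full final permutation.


Starting with identity [1, 2, 3].
Apply generators in sequence:
  After s2: [1, 3, 2]
  After s2: [1, 2, 3]
  After s1: [2, 1, 3]
  After s1: [1, 2, 3]
  After s2: [1, 3, 2]
  After s1: [3, 1, 2]
  After s1: [1, 3, 2]
  After s1: [3, 1, 2]
Final permutation: [3, 1, 2]

[3, 1, 2]


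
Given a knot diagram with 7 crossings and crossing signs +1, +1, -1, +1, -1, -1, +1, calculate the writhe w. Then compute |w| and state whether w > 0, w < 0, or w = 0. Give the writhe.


Step 1: Count positive crossings (+1).
Positive crossings: 4
Step 2: Count negative crossings (-1).
Negative crossings: 3
Step 3: Writhe = (positive) - (negative)
w = 4 - 3 = 1
Step 4: |w| = 1, and w is positive

1


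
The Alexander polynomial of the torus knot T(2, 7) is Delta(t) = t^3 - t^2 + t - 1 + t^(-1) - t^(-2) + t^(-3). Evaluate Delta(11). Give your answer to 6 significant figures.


Substituting t = 11 into Delta(t) = t^3 - t^2 + t - 1 + t^(-1) - t^(-2) + t^(-3):
Term values: (1331) + (-121) + (11) + (-1) + (0.0909091) + (-0.00826446) + (0.000751315)
Sum = 1220.083396
Rounded to 6 significant figures: 1220.08

1220.08


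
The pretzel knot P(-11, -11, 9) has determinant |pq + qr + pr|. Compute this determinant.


Step 1: Compute pq + qr + pr.
pq = (-11)*(-11) = 121
qr = (-11)*9 = -99
pr = (-11)*9 = -99
pq + qr + pr = 121 + (-99) + (-99) = -77
Step 2: Take absolute value.
det(P(-11,-11,9)) = |-77| = 77

77


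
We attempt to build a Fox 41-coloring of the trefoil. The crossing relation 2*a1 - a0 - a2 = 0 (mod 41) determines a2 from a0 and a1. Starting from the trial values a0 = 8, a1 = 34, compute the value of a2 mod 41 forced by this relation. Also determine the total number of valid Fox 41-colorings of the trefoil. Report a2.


Step 1: Apply the given crossing relation 2*a1 - a0 - a2 = 0 (mod 41).
  a2 = 2*a1 - a0 mod 41
  a2 = 2*34 - 8 mod 41
  a2 = 68 - 8 mod 41
  a2 = 60 mod 41 = 19
Step 2: The trefoil has determinant 3.
  Number of Fox p-colorings (p prime) is p^2 if p = 3, else p.
  Since 41 does not divide 3, only trivial (constant) colorings exist.
  (So the trial a0 = 8, a1 = 34 with a0 != a1 does NOT extend to a valid coloring of the whole trefoil: the other two crossing relations require 3*(a1 - a0) = 0 (mod 41), which fails.)
  Total colorings = 41
Step 3: a2 = 19, total Fox 41-colorings = 41

19


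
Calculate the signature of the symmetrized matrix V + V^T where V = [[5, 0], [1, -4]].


Step 1: V + V^T = [[10, 1], [1, -8]]
Step 2: trace = 2, det = -81
Step 3: Discriminant = 2^2 - 4*(-81) = 328
Step 4: Eigenvalues: 10.0554, -8.05539
Step 5: Signature = (# positive eigenvalues) - (# negative eigenvalues) = 0

0


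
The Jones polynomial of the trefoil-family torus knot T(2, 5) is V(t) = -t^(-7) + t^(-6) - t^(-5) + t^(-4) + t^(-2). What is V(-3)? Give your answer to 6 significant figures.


Substituting t = -3 into V(t) = -t^(-7) + t^(-6) - t^(-5) + t^(-4) + t^(-2):
  (-)t^(-7) = 0.000457247
  (+)t^(-6) = 0.00137174
  (-)t^(-5) = 0.00411523
  (+)t^(-4) = 0.0123457
  (+)t^(-2) = 0.111111
Sum = (0.000457247) + (0.00137174) + (0.00411523) + (0.0123457) + (0.111111)
= 0.1294010059
Rounded to 6 significant figures: 0.129401

0.129401


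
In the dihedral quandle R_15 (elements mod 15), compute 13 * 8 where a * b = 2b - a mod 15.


13 * 8 = 2*8 - 13 mod 15
= 16 - 13 mod 15
= 3 mod 15 = 3

3


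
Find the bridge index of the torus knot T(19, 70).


The bridge number of T(p,q) is min(p,q).
min(19, 70) = 19

19


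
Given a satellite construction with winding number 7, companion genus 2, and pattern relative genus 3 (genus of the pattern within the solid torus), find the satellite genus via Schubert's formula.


Schubert: g(satellite) = g_rel(pattern) + |winding| * g(companion),
where g_rel(pattern) is the genus of the pattern relative to the solid torus.
= 3 + 7 * 2
= 3 + 14 = 17

17


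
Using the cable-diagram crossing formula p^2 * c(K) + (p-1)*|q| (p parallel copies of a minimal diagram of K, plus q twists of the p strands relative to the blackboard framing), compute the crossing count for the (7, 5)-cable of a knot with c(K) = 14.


Step 1: Each of the c(K) crossings of the companion diagram becomes p*p = p^2 crossings among the p parallel strands, and each of the |q| twists s_1 s_2 ... s_(p-1) adds (p-1) crossings.
  Crossings = p^2 * c(K) + (p-1)*|q|
Step 2: = 7^2 * 14 + (7-1)*5
Step 3: = 49*14 + 6*5
Step 4: = 686 + 30 = 716

716


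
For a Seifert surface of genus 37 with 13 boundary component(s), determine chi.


chi = 2 - 2g - b
= 2 - 2*37 - 13
= 2 - 74 - 13 = -85

-85


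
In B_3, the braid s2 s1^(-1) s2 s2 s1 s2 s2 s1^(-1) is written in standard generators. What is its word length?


The word length counts the number of generators (including inverses).
Listing each generator: s2, s1^(-1), s2, s2, s1, s2, s2, s1^(-1)
There are 8 generators in this braid word.

8


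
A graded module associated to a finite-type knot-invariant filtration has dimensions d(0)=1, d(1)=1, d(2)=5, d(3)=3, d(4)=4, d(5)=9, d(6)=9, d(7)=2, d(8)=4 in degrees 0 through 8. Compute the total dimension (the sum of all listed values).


Total dimension = d(0) + d(1) + ... + d(8)
= 1 + 1 + 5 + 3 + 4 + 9 + 9 + 2 + 4
= 38

38


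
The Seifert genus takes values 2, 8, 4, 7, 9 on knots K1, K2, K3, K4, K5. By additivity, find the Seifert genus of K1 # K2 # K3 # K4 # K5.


The Seifert genus is additive under connected sum.
Seifert genus(K1 # K2 # K3 # K4 # K5) = (2) + (8) + (4) + (7) + (9)
= 30

30


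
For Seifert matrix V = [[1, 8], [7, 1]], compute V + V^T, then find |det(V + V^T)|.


Step 1: Form V + V^T where V = [[1, 8], [7, 1]]
  V^T = [[1, 7], [8, 1]]
  V + V^T = [[2, 15], [15, 2]]
Step 2: det(V + V^T) = 2*2 - 15*15
  = 4 - 225 = -221
Step 3: Knot determinant = |det(V + V^T)| = |-221| = 221

221


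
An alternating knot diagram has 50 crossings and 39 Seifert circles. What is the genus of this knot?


For alternating knots, g = (c - s + 1)/2.
= (50 - 39 + 1)/2
= 12/2 = 6

6


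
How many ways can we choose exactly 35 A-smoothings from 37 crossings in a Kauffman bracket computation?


We choose which 35 of 37 crossings get A-smoothings.
C(37, 35) = 37! / (35! * 2!)
= 666

666


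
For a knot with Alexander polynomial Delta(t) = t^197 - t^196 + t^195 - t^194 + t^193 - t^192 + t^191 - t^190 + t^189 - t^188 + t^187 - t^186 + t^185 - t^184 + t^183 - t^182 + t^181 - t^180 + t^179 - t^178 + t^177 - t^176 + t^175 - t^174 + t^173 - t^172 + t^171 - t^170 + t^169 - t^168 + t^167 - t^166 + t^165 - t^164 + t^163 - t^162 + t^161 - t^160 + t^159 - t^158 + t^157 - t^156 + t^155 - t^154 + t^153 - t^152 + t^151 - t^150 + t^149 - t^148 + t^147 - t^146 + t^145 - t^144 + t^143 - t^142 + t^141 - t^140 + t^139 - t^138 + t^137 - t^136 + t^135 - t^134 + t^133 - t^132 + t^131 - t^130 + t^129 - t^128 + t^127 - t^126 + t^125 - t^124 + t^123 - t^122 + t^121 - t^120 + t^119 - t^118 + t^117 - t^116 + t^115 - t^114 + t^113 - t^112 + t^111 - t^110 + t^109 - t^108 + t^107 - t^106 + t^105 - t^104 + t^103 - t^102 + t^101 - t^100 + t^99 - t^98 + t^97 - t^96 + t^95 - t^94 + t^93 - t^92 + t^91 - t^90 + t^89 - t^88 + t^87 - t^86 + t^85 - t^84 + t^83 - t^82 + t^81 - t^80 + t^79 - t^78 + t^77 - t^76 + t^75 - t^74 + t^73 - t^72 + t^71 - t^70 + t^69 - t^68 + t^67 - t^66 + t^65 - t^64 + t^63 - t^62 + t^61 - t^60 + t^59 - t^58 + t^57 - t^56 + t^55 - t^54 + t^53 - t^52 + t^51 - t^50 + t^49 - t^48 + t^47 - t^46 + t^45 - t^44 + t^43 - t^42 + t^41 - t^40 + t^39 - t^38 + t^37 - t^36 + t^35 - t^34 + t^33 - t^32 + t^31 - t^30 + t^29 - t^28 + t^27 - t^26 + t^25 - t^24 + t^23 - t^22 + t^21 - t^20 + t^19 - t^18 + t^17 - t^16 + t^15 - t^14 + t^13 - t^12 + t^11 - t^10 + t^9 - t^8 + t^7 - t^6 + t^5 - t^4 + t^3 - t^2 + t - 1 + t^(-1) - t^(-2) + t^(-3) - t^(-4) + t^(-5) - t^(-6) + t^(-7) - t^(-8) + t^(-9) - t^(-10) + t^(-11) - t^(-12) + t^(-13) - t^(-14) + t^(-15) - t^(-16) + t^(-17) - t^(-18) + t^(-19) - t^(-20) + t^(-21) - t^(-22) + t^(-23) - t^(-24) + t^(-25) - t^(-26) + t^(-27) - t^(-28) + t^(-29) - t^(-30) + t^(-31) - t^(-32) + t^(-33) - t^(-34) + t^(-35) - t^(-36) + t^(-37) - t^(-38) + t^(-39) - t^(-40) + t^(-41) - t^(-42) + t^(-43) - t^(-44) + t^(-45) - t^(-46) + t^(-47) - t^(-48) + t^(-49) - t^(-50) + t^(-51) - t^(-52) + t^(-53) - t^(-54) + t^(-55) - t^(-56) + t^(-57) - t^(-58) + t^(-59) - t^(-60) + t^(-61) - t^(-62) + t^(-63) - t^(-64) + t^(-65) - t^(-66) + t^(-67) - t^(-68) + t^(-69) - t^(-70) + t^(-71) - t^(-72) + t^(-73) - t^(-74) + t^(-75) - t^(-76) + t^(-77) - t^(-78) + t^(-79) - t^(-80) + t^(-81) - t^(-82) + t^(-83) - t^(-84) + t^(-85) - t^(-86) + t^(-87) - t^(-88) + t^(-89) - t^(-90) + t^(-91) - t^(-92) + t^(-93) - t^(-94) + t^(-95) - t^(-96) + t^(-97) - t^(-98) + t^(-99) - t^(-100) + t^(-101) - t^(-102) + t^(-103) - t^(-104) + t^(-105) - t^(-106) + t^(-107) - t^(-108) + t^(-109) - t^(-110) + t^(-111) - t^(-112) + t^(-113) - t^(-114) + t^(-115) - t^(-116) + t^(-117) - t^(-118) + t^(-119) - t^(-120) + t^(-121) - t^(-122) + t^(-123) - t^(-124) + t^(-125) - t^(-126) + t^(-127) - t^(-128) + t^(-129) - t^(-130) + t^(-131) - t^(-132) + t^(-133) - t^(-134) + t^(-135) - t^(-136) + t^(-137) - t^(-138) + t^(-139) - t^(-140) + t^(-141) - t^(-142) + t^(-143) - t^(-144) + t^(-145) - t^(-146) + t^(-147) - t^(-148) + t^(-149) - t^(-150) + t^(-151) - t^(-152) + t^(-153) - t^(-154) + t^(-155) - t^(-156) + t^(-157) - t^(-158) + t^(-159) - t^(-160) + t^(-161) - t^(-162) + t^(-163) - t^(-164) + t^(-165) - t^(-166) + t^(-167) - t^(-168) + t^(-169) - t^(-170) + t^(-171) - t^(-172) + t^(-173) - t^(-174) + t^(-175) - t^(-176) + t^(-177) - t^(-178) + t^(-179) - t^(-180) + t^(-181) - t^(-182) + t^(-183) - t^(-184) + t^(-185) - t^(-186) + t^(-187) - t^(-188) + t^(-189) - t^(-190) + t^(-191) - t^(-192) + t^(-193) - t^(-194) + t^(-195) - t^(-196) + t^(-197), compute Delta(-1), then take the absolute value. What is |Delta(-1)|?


Step 1: The polynomial has 395 terms with alternating signs, exponents from 197 down to -197.
Step 2: Substitute t = -1. The i-th term has coefficient (-1)^i and exponent (m-i),
  so its value is (-1)^i * (-1)^(m-i) = (-1)^m = -1 for every i.
Step 3: All 395 terms equal -1, so Delta(-1) = 395 * (-1) = -395
Step 4: |Delta(-1)| = 395

395


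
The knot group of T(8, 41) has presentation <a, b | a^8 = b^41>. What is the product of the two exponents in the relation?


The relation is a^8 = b^41.
Product of exponents = 8 * 41
= 328

328


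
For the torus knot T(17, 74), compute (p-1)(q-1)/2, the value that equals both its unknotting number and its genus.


For a torus knot T(p,q), both the unknotting number and genus equal (p-1)(q-1)/2.
= (17-1)(74-1)/2
= 16*73/2
= 1168/2 = 584

584


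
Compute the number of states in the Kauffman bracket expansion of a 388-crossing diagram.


Each crossing contributes 2 choices (A-smoothing or B-smoothing).
Total states = 2^388 = 630432099142311667396464641602297820881275828327447146687172694467931548343955369782628260078158650252906047844909056

630432099142311667396464641602297820881275828327447146687172694467931548343955369782628260078158650252906047844909056


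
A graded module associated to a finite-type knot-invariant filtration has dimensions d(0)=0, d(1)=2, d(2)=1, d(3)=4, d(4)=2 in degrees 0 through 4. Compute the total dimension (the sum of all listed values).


Total dimension = d(0) + d(1) + ... + d(4)
= 0 + 2 + 1 + 4 + 2
= 9

9


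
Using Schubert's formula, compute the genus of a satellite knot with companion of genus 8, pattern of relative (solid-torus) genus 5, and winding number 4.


Schubert: g(satellite) = g_rel(pattern) + |winding| * g(companion),
where g_rel(pattern) is the genus of the pattern relative to the solid torus.
= 5 + 4 * 8
= 5 + 32 = 37

37


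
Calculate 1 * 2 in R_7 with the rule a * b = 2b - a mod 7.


1 * 2 = 2*2 - 1 mod 7
= 4 - 1 mod 7
= 3 mod 7 = 3

3


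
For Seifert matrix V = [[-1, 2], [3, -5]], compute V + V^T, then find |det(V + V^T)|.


Step 1: Form V + V^T where V = [[-1, 2], [3, -5]]
  V^T = [[-1, 3], [2, -5]]
  V + V^T = [[-2, 5], [5, -10]]
Step 2: det(V + V^T) = (-2)*(-10) - 5*5
  = 20 - 25 = -5
Step 3: Knot determinant = |det(V + V^T)| = |-5| = 5

5


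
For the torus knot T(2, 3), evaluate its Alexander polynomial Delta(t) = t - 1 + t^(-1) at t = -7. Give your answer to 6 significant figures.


Substituting t = -7 into Delta(t) = t - 1 + t^(-1):
Term values: (-7) + (-1) + (-0.142857)
Sum = -8.142857143
Rounded to 6 significant figures: -8.14286

-8.14286


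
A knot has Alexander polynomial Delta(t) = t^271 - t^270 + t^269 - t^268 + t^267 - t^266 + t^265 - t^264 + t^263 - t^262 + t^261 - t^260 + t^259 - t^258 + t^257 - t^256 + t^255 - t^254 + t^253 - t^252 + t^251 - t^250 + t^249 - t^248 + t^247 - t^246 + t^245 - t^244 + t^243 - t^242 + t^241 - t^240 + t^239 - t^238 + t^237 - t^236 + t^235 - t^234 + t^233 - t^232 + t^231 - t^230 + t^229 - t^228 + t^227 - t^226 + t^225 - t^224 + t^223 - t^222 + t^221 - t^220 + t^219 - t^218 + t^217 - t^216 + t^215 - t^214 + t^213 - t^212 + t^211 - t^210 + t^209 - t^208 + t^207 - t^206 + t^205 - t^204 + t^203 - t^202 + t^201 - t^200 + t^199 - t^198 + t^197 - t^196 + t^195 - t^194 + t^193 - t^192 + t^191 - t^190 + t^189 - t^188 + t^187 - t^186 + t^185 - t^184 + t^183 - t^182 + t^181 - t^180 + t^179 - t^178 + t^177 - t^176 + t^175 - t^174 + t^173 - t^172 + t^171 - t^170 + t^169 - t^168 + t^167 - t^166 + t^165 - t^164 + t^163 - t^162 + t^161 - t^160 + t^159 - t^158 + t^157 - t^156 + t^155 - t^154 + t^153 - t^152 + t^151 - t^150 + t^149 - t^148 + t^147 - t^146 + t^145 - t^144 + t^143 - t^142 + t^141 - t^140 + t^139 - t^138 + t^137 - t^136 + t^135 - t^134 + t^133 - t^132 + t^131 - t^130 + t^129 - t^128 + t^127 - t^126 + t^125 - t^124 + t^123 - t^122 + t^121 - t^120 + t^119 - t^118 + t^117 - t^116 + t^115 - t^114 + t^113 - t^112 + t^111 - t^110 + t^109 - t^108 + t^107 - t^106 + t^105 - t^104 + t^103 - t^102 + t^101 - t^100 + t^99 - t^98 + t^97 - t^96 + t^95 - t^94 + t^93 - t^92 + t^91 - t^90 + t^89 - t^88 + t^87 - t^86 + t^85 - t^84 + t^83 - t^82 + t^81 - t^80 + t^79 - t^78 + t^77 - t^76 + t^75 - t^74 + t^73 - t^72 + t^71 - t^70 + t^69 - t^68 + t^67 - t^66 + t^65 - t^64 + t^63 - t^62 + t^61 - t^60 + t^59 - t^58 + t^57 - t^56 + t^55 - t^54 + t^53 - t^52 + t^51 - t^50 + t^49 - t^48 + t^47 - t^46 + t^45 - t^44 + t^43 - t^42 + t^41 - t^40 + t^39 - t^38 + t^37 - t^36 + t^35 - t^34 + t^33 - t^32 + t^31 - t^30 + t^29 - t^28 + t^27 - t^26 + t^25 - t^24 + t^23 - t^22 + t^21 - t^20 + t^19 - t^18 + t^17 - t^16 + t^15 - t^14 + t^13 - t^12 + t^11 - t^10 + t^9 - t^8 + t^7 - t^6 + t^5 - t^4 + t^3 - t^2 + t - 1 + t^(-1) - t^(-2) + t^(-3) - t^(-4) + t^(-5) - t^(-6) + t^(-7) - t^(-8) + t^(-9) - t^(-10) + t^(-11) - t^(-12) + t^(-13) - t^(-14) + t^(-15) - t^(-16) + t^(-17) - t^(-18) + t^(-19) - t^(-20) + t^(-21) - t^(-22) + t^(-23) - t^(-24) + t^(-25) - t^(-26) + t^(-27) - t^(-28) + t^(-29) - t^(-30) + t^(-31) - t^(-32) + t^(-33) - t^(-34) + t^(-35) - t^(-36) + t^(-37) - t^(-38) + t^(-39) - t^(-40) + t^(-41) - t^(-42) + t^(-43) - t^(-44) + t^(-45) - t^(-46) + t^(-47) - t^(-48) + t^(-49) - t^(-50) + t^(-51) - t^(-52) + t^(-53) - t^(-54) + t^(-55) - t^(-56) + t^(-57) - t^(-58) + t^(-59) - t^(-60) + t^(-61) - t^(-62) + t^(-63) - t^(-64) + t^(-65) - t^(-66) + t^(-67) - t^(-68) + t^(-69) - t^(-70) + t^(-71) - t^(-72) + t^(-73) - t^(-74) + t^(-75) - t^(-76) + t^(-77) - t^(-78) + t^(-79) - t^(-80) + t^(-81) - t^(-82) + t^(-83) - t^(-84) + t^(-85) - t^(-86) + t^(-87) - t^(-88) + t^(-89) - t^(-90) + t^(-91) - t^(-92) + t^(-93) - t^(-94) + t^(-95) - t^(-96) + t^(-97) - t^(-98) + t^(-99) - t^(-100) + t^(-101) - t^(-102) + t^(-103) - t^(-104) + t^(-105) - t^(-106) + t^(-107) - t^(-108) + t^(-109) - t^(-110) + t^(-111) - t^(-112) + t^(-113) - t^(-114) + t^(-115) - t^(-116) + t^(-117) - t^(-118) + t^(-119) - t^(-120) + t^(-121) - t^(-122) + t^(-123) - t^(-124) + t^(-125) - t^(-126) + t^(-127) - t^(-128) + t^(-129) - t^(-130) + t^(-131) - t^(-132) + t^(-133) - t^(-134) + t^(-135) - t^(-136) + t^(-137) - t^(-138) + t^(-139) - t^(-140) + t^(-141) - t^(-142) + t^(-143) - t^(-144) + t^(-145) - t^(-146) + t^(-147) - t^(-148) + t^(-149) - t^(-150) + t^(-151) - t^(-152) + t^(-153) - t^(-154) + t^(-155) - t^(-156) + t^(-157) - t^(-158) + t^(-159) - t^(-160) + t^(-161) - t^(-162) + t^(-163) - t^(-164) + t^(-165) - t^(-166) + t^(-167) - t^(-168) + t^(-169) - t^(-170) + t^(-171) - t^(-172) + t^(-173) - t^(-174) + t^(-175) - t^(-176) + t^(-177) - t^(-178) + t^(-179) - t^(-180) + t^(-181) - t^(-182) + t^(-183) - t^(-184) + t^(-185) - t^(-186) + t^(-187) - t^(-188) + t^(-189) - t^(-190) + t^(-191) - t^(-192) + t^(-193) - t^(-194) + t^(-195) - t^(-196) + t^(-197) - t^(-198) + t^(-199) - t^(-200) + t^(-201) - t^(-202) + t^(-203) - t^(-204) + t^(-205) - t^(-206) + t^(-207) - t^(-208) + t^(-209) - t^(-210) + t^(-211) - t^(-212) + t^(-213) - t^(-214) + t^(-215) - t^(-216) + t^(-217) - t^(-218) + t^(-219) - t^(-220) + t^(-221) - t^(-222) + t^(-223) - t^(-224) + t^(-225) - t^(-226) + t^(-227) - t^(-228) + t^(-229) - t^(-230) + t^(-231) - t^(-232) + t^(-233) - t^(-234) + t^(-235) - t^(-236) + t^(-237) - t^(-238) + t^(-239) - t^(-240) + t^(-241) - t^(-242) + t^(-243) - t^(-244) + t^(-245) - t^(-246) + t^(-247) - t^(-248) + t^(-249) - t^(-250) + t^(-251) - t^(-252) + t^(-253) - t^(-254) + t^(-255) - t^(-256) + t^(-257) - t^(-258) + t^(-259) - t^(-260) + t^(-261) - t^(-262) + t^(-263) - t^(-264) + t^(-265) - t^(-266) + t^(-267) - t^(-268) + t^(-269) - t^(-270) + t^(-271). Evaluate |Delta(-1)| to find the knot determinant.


Step 1: The polynomial has 543 terms with alternating signs, exponents from 271 down to -271.
Step 2: Substitute t = -1. The i-th term has coefficient (-1)^i and exponent (m-i),
  so its value is (-1)^i * (-1)^(m-i) = (-1)^m = -1 for every i.
Step 3: All 543 terms equal -1, so Delta(-1) = 543 * (-1) = -543
Step 4: |Delta(-1)| = 543

543


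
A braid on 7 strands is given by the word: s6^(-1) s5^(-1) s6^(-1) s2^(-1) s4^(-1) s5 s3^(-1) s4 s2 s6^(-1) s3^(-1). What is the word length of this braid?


The word length counts the number of generators (including inverses).
Listing each generator: s6^(-1), s5^(-1), s6^(-1), s2^(-1), s4^(-1), s5, s3^(-1), s4, s2, s6^(-1), s3^(-1)
There are 11 generators in this braid word.

11


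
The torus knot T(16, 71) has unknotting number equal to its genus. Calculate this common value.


For a torus knot T(p,q), both the unknotting number and genus equal (p-1)(q-1)/2.
= (16-1)(71-1)/2
= 15*70/2
= 1050/2 = 525

525


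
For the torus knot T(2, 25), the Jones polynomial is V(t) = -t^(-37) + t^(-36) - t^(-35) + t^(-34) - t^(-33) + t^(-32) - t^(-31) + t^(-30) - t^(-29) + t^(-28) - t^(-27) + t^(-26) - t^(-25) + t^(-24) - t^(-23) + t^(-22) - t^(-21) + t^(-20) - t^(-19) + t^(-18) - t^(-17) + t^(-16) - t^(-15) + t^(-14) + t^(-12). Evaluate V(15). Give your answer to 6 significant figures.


Substituting t = 15 into V(t) = -t^(-37) + t^(-36) - t^(-35) + t^(-34) - t^(-33) + t^(-32) - t^(-31) + t^(-30) - t^(-29) + t^(-28) - t^(-27) + t^(-26) - t^(-25) + t^(-24) - t^(-23) + t^(-22) - t^(-21) + t^(-20) - t^(-19) + t^(-18) - t^(-17) + t^(-16) - t^(-15) + t^(-14) + t^(-12):
  (-)t^(-37) = -3.05227e-44
  (+)t^(-36) = 4.57841e-43
  (-)t^(-35) = -6.86761e-42
  (+)t^(-34) = 1.03014e-40
  (-)t^(-33) = -1.54521e-39
  (+)t^(-32) = 2.31782e-38
  (-)t^(-31) = -3.47673e-37
  (+)t^(-30) = 5.2151e-36
  (-)t^(-29) = -7.82264e-35
  (+)t^(-28) = 1.1734e-33
  (-)t^(-27) = -1.76009e-32
  (+)t^(-26) = 2.64014e-31
  (-)t^(-25) = -3.96021e-30
  (+)t^(-24) = 5.94032e-29
  (-)t^(-23) = -8.91048e-28
  (+)t^(-22) = 1.33657e-26
  (-)t^(-21) = -2.00486e-25
  (+)t^(-20) = 3.00729e-24
  (-)t^(-19) = -4.51093e-23
  (+)t^(-18) = 6.76639e-22
  (-)t^(-17) = -1.01496e-20
  (+)t^(-16) = 1.52244e-19
  (-)t^(-15) = -2.28366e-18
  (+)t^(-14) = 3.42549e-17
  (+)t^(-12) = 7.70735e-15
Sum = (-3.05227e-44) + (4.57841e-43) + (-6.86761e-42) + (1.03014e-40) + (-1.54521e-39) + (2.31782e-38) + (-3.47673e-37) + (5.2151e-36) + (-7.82264e-35) + (1.1734e-33) + (-1.76009e-32) + (2.64014e-31) + (-3.96021e-30) + (5.94032e-29) + (-8.91048e-28) + (1.33657e-26) + (-2.00486e-25) + (3.00729e-24) + (-4.51093e-23) + (6.76639e-22) + (-1.01496e-20) + (1.52244e-19) + (-2.28366e-18) + (3.42549e-17) + (7.70735e-15)
= 7.739460574e-15
Rounded to 6 significant figures: 7.73946e-15

7.73946e-15


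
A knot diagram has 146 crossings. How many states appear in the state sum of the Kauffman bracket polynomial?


Each crossing contributes 2 choices (A-smoothing or B-smoothing).
Total states = 2^146 = 89202980794122492566142873090593446023921664

89202980794122492566142873090593446023921664


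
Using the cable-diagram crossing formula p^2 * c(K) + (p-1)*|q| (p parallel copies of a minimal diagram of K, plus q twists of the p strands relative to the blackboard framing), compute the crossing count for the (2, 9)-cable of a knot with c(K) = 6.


Step 1: Each of the c(K) crossings of the companion diagram becomes p*p = p^2 crossings among the p parallel strands, and each of the |q| twists s_1 s_2 ... s_(p-1) adds (p-1) crossings.
  Crossings = p^2 * c(K) + (p-1)*|q|
Step 2: = 2^2 * 6 + (2-1)*9
Step 3: = 4*6 + 1*9
Step 4: = 24 + 9 = 33

33


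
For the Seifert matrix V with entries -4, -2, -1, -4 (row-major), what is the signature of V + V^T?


Step 1: V + V^T = [[-8, -3], [-3, -8]]
Step 2: trace = -16, det = 55
Step 3: Discriminant = (-16)^2 - 4*55 = 36
Step 4: Eigenvalues: -5, -11
Step 5: Signature = (# positive eigenvalues) - (# negative eigenvalues) = -2

-2


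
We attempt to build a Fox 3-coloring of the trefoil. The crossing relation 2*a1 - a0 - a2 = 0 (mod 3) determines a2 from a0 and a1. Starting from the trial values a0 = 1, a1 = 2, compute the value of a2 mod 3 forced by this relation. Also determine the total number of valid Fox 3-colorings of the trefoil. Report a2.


Step 1: Apply the given crossing relation 2*a1 - a0 - a2 = 0 (mod 3).
  a2 = 2*a1 - a0 mod 3
  a2 = 2*2 - 1 mod 3
  a2 = 4 - 1 mod 3
  a2 = 3 mod 3 = 0
Step 2: The trefoil has determinant 3.
  Number of Fox p-colorings (p prime) is p^2 if p = 3, else p.
  Since p = 3 divides det = 3, the trefoil is 3-colorable.
  (Indeed for p = 3 any choice of a0, a1 extends to a valid coloring; the trial (a0, a1, a2) = (1, 2, 0) satisfies all three crossing relations.)
  Total colorings = 3^2 = 9
Step 3: a2 = 0, total Fox 3-colorings = 9

0
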